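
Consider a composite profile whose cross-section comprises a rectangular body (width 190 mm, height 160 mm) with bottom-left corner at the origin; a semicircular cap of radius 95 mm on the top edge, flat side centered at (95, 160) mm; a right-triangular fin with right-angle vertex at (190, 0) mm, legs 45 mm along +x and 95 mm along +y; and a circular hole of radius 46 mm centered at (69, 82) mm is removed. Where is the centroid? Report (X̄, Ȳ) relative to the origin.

Part | A | x̄ᵢ | ȳᵢ | A·x̄ᵢ | A·ȳᵢ
rectangular body | 30400.00 | 95.00 | 80.00 | 2888000.00 | 2432000.00
semicircular top | 14176.44 | 95.00 | 200.32 | 1346761.50 | 2839813.23
triangular fin | 2137.50 | 205.00 | 31.67 | 438187.50 | 67687.50
hole | -6647.61 | 69.00 | 82.00 | -458685.09 | -545104.02
Σ | 40066.33 |  |  | 4214263.91 | 4794396.70
X̄ = 4214263.91 / 40066.33 = 105.18 mm
Ȳ = 4794396.70 / 40066.33 = 119.66 mm

X̄ = 105.18 mm, Ȳ = 119.66 mm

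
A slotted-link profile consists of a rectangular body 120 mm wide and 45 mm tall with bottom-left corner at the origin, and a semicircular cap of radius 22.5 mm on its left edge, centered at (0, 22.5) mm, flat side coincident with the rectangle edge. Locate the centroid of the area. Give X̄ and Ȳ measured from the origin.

X̄ = 51.07 mm, Ȳ = 22.50 mm

Part | A | x̄ᵢ | ȳᵢ | A·x̄ᵢ | A·ȳᵢ
rectangular body | 5400.00 | 60.00 | 22.50 | 324000.00 | 121500.00
semicircular end | 795.22 | -9.55 | 22.50 | -7593.75 | 17892.35
Σ | 6195.22 |  |  | 316406.25 | 139392.35
X̄ = 316406.25 / 6195.22 = 51.07 mm
Ȳ = 139392.35 / 6195.22 = 22.50 mm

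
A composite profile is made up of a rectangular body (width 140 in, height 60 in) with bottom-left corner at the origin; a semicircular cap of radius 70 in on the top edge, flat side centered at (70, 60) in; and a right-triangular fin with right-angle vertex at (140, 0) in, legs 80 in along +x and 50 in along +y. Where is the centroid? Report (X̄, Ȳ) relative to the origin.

Part | A | x̄ᵢ | ȳᵢ | A·x̄ᵢ | A·ȳᵢ
rectangular body | 8400.00 | 70.00 | 30.00 | 588000.00 | 252000.00
semicircular top | 7696.90 | 70.00 | 89.71 | 538783.14 | 690480.79
triangular fin | 2000.00 | 166.67 | 16.67 | 333333.33 | 33333.33
Σ | 18096.90 |  |  | 1460116.47 | 975814.12
X̄ = 1460116.47 / 18096.90 = 80.68 in
Ȳ = 975814.12 / 18096.90 = 53.92 in

X̄ = 80.68 in, Ȳ = 53.92 in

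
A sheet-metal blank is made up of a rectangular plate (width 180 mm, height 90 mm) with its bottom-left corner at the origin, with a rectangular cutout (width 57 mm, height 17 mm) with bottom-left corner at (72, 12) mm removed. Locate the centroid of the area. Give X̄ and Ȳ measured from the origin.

X̄ = 89.33 mm, Ȳ = 46.56 mm

plate: A = 180 × 90 = 16200.00, centroid at (90.00, 45.00).
hole: A = −(57 × 17) = -969.00, centroid at (100.50, 20.50).
ΣA = 15231.00 mm², ΣAX̄ = 1360615.50 mm³, ΣAȲ = 709135.50 mm³.
X̄ = 1360615.50/15231.00 = 89.33 mm; Ȳ = 709135.50/15231.00 = 46.56 mm.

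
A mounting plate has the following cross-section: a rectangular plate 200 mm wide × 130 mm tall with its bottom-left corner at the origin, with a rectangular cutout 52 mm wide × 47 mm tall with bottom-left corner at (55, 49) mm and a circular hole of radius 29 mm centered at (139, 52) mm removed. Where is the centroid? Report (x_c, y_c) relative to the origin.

plate: A = 200 × 130 = 26000.00, centroid at (100.00, 65.00).
hole 1: A = −(52 × 47) = -2444.00, centroid at (81.00, 72.50).
hole 2: A = −π·29² = -2642.08, centroid at (139.00, 52.00).
ΣA = 20913.92 mm²
ΣAx_c = (26000.00)(100.00) + (-2444.00)(81.00) + (-2642.08)(139.00) = 2034786.96 mm³
ΣAy_c = (26000.00)(65.00) + (-2444.00)(72.50) + (-2642.08)(52.00) = 1375421.87 mm³
x_c = 2034786.96 / 20913.92 = 97.29 mm
y_c = 1375421.87 / 20913.92 = 65.77 mm

x_c = 97.29 mm, y_c = 65.77 mm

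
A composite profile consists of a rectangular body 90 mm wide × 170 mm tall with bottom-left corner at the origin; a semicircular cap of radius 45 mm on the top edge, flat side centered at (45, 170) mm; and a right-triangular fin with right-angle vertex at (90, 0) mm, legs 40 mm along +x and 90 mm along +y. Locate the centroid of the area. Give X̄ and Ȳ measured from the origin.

rectangular body: A = 90 × 170 = 15300.00, centroid at (45.00, 85.00).
semicircular top: A = ½π·45² = 3180.86, centroid at (45.00, 189.10).
triangular fin: A = ½·40·90 = 1800.00, centroid at (103.33, 30.00).
ΣA = 20280.86 mm², ΣAX̄ = 1017638.82 mm³, ΣAȲ = 1955996.64 mm³.
X̄ = 1017638.82/20280.86 = 50.18 mm; Ȳ = 1955996.64/20280.86 = 96.45 mm.

X̄ = 50.18 mm, Ȳ = 96.45 mm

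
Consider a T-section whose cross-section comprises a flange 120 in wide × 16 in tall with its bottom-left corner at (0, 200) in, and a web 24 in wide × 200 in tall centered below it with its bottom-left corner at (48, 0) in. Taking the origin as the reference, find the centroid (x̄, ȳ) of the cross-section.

web: A = 24 × 200 = 4800.00, centroid at (60.00, 100.00).
flange: A = 120 × 16 = 1920.00, centroid at (60.00, 208.00).
ΣA = 6720.00 in²
ΣAx̄ = (4800.00)(60.00) + (1920.00)(60.00) = 403200.00 in³
ΣAȳ = (4800.00)(100.00) + (1920.00)(208.00) = 879360.00 in³
x̄ = 403200.00 / 6720.00 = 60.00 in
ȳ = 879360.00 / 6720.00 = 130.86 in

x̄ = 60.00 in, ȳ = 130.86 in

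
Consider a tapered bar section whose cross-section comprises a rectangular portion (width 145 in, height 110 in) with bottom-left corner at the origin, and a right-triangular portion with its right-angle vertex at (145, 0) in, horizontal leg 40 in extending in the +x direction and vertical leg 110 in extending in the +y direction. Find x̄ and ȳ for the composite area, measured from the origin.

rectangular portion: A = 145 × 110 = 15950.00, centroid at (72.50, 55.00).
triangular portion: A = ½·40·110 = 2200.00, centroid at (158.33, 36.67).
ΣA = 18150.00 in², ΣAx̄ = 1504708.33 in³, ΣAȳ = 957916.67 in³.
x̄ = 1504708.33/18150.00 = 82.90 in; ȳ = 957916.67/18150.00 = 52.78 in.

x̄ = 82.90 in, ȳ = 52.78 in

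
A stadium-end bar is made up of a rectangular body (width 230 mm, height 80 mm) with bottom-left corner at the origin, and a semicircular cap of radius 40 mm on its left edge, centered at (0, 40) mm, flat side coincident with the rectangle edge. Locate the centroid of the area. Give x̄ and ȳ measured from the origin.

x̄ = 99.14 mm, ȳ = 40.00 mm

Part | A | x̄ᵢ | ȳᵢ | A·x̄ᵢ | A·ȳᵢ
rectangular body | 18400.00 | 115.00 | 40.00 | 2116000.00 | 736000.00
semicircular end | 2513.27 | -16.98 | 40.00 | -42666.67 | 100530.96
Σ | 20913.27 |  |  | 2073333.33 | 836530.96
x̄ = 2073333.33 / 20913.27 = 99.14 mm
ȳ = 836530.96 / 20913.27 = 40.00 mm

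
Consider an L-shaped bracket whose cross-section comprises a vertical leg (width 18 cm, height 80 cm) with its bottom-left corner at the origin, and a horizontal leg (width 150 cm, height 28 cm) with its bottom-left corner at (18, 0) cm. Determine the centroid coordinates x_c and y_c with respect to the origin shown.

vertical leg: A = 18 × 80 = 1440.00, centroid at (9.00, 40.00).
horizontal leg: A = 150 × 28 = 4200.00, centroid at (93.00, 14.00).
ΣA = 5640.00 cm²
ΣAx_c = (1440.00)(9.00) + (4200.00)(93.00) = 403560.00 cm³
ΣAy_c = (1440.00)(40.00) + (4200.00)(14.00) = 116400.00 cm³
x_c = 403560.00 / 5640.00 = 71.55 cm
y_c = 116400.00 / 5640.00 = 20.64 cm

x_c = 71.55 cm, y_c = 20.64 cm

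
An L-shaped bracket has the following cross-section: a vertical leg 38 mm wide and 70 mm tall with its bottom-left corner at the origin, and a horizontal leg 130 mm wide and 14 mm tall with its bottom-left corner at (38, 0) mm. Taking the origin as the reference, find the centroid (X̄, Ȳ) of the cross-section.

vertical leg: A = 38 × 70 = 2660.00, centroid at (19.00, 35.00).
horizontal leg: A = 130 × 14 = 1820.00, centroid at (103.00, 7.00).
ΣA = 4480.00 mm²
ΣAX̄ = (2660.00)(19.00) + (1820.00)(103.00) = 238000.00 mm³
ΣAȲ = (2660.00)(35.00) + (1820.00)(7.00) = 105840.00 mm³
X̄ = 238000.00 / 4480.00 = 53.12 mm
Ȳ = 105840.00 / 4480.00 = 23.62 mm

X̄ = 53.12 mm, Ȳ = 23.62 mm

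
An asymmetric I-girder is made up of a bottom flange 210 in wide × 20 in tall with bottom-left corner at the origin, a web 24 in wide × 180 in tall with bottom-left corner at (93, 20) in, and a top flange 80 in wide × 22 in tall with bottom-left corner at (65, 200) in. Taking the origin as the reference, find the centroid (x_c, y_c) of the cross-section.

Part | A | x̄ᵢ | ȳᵢ | A·x̄ᵢ | A·ȳᵢ
bottom flange | 4200.00 | 105.00 | 10.00 | 441000.00 | 42000.00
web | 4320.00 | 105.00 | 110.00 | 453600.00 | 475200.00
top flange | 1760.00 | 105.00 | 211.00 | 184800.00 | 371360.00
Σ | 10280.00 |  |  | 1079400.00 | 888560.00
x_c = 1079400.00 / 10280.00 = 105.00 in
y_c = 888560.00 / 10280.00 = 86.44 in

x_c = 105.00 in, y_c = 86.44 in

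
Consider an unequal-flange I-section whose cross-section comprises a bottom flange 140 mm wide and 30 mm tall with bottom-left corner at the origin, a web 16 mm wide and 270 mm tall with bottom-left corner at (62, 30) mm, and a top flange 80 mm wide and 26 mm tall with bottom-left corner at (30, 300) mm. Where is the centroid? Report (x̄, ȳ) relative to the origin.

x̄ = 70.00 mm, ȳ = 134.61 mm

bottom flange: A = 140 × 30 = 4200.00, centroid at (70.00, 15.00).
web: A = 16 × 270 = 4320.00, centroid at (70.00, 165.00).
top flange: A = 80 × 26 = 2080.00, centroid at (70.00, 313.00).
ΣA = 10600.00 mm², ΣAx̄ = 742000.00 mm³, ΣAȳ = 1426840.00 mm³.
x̄ = 742000.00/10600.00 = 70.00 mm; ȳ = 1426840.00/10600.00 = 134.61 mm.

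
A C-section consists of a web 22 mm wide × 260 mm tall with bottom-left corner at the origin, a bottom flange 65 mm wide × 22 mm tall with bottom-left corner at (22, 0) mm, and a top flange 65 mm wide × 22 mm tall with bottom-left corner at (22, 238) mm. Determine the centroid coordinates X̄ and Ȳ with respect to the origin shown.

X̄ = 25.50 mm, Ȳ = 130.00 mm

web: A = 22 × 260 = 5720.00, centroid at (11.00, 130.00).
bottom flange: A = 65 × 22 = 1430.00, centroid at (54.50, 11.00).
top flange: A = 65 × 22 = 1430.00, centroid at (54.50, 249.00).
ΣA = 8580.00 mm², ΣAX̄ = 218790.00 mm³, ΣAȲ = 1115400.00 mm³.
X̄ = 218790.00/8580.00 = 25.50 mm; Ȳ = 1115400.00/8580.00 = 130.00 mm.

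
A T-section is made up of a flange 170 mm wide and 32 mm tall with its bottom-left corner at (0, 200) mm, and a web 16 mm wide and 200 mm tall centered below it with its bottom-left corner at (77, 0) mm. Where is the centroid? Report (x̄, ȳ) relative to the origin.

Part | A | x̄ᵢ | ȳᵢ | A·x̄ᵢ | A·ȳᵢ
web | 3200.00 | 85.00 | 100.00 | 272000.00 | 320000.00
flange | 5440.00 | 85.00 | 216.00 | 462400.00 | 1175040.00
Σ | 8640.00 |  |  | 734400.00 | 1495040.00
x̄ = 734400.00 / 8640.00 = 85.00 mm
ȳ = 1495040.00 / 8640.00 = 173.04 mm

x̄ = 85.00 mm, ȳ = 173.04 mm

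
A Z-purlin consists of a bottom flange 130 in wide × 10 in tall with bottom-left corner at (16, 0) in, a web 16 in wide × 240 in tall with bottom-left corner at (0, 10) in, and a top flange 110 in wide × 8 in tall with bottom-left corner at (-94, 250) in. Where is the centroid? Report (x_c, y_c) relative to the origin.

bottom flange: A = 130 × 10 = 1300.00, centroid at (81.00, 5.00).
web: A = 16 × 240 = 3840.00, centroid at (8.00, 130.00).
top flange: A = 110 × 8 = 880.00, centroid at (-39.00, 254.00).
ΣA = 6020.00 in²
ΣAx_c = (1300.00)(81.00) + (3840.00)(8.00) + (880.00)(-39.00) = 101700.00 in³
ΣAy_c = (1300.00)(5.00) + (3840.00)(130.00) + (880.00)(254.00) = 729220.00 in³
x_c = 101700.00 / 6020.00 = 16.89 in
y_c = 729220.00 / 6020.00 = 121.13 in

x_c = 16.89 in, y_c = 121.13 in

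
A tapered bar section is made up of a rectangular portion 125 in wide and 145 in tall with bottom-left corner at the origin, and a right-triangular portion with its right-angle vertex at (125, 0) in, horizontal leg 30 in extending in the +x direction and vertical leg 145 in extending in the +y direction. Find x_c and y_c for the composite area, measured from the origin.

rectangular portion: A = 125 × 145 = 18125.00, centroid at (62.50, 72.50).
triangular portion: A = ½·30·145 = 2175.00, centroid at (135.00, 48.33).
ΣA = 20300.00 in²
ΣAx_c = (18125.00)(62.50) + (2175.00)(135.00) = 1426437.50 in³
ΣAy_c = (18125.00)(72.50) + (2175.00)(48.33) = 1419187.50 in³
x_c = 1426437.50 / 20300.00 = 70.27 in
y_c = 1419187.50 / 20300.00 = 69.91 in

x_c = 70.27 in, y_c = 69.91 in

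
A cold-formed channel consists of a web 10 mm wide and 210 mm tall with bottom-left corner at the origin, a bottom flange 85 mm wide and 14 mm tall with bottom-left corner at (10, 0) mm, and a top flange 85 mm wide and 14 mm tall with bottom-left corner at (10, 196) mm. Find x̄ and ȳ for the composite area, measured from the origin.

Part | A | x̄ᵢ | ȳᵢ | A·x̄ᵢ | A·ȳᵢ
web | 2100.00 | 5.00 | 105.00 | 10500.00 | 220500.00
bottom flange | 1190.00 | 52.50 | 7.00 | 62475.00 | 8330.00
top flange | 1190.00 | 52.50 | 203.00 | 62475.00 | 241570.00
Σ | 4480.00 |  |  | 135450.00 | 470400.00
x̄ = 135450.00 / 4480.00 = 30.23 mm
ȳ = 470400.00 / 4480.00 = 105.00 mm

x̄ = 30.23 mm, ȳ = 105.00 mm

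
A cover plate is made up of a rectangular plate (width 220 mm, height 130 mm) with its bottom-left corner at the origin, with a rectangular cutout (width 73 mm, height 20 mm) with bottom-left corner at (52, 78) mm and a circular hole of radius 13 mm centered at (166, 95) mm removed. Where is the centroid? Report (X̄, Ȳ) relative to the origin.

X̄ = 110.06 mm, Ȳ = 63.14 mm

plate: A = 220 × 130 = 28600.00, centroid at (110.00, 65.00).
hole 1: A = −(73 × 20) = -1460.00, centroid at (88.50, 88.00).
hole 2: A = −π·13² = -530.93, centroid at (166.00, 95.00).
ΣA = 26609.07 mm²
ΣAX̄ = (28600.00)(110.00) + (-1460.00)(88.50) + (-530.93)(166.00) = 2928655.76 mm³
ΣAȲ = (28600.00)(65.00) + (-1460.00)(88.00) + (-530.93)(95.00) = 1680081.73 mm³
X̄ = 2928655.76 / 26609.07 = 110.06 mm
Ȳ = 1680081.73 / 26609.07 = 63.14 mm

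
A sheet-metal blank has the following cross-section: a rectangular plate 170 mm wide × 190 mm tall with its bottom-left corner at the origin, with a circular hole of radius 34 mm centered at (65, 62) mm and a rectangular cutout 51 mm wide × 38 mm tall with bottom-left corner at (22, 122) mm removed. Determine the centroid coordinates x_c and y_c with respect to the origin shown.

x_c = 90.44 mm, y_c = 96.15 mm

plate: A = 170 × 190 = 32300.00, centroid at (85.00, 95.00).
hole 1: A = −π·34² = -3631.68, centroid at (65.00, 62.00).
hole 2: A = −(51 × 38) = -1938.00, centroid at (47.50, 141.00).
ΣA = 26730.32 mm²
ΣAx_c = (32300.00)(85.00) + (-3631.68)(65.00) + (-1938.00)(47.50) = 2417385.73 mm³
ΣAy_c = (32300.00)(95.00) + (-3631.68)(62.00) + (-1938.00)(141.00) = 2570077.77 mm³
x_c = 2417385.73 / 26730.32 = 90.44 mm
y_c = 2570077.77 / 26730.32 = 96.15 mm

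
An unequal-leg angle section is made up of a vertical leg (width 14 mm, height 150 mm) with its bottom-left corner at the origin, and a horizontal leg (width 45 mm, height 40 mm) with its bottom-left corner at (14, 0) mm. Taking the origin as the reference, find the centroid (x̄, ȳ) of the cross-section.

x̄ = 20.62 mm, ȳ = 49.62 mm

vertical leg: A = 14 × 150 = 2100.00, centroid at (7.00, 75.00).
horizontal leg: A = 45 × 40 = 1800.00, centroid at (36.50, 20.00).
ΣA = 3900.00 mm², ΣAx̄ = 80400.00 mm³, ΣAȳ = 193500.00 mm³.
x̄ = 80400.00/3900.00 = 20.62 mm; ȳ = 193500.00/3900.00 = 49.62 mm.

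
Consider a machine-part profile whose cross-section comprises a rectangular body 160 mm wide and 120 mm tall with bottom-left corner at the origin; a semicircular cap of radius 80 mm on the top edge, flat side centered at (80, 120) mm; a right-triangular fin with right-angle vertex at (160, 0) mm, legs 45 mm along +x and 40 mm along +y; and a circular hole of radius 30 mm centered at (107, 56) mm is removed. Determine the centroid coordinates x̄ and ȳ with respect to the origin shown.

x̄ = 80.34 mm, ȳ = 93.44 mm

Part | A | x̄ᵢ | ȳᵢ | A·x̄ᵢ | A·ȳᵢ
rectangular body | 19200.00 | 80.00 | 60.00 | 1536000.00 | 1152000.00
semicircular top | 10053.10 | 80.00 | 153.95 | 804247.72 | 1547704.91
triangular fin | 900.00 | 175.00 | 13.33 | 157500.00 | 12000.00
hole | -2827.43 | 107.00 | 56.00 | -302535.37 | -158336.27
Σ | 27325.66 |  |  | 2195212.35 | 2553368.64
x̄ = 2195212.35 / 27325.66 = 80.34 mm
ȳ = 2553368.64 / 27325.66 = 93.44 mm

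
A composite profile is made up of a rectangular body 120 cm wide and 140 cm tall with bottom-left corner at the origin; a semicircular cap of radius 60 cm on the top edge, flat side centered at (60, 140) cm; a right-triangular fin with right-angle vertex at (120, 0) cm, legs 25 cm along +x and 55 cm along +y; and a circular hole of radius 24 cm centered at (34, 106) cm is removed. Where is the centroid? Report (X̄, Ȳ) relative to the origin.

Part | A | x̄ᵢ | ȳᵢ | A·x̄ᵢ | A·ȳᵢ
rectangular body | 16800.00 | 60.00 | 70.00 | 1008000.00 | 1176000.00
semicircular top | 5654.87 | 60.00 | 165.46 | 339292.01 | 935681.35
triangular fin | 687.50 | 128.33 | 18.33 | 88229.17 | 12604.17
hole | -1809.56 | 34.00 | 106.00 | -61524.95 | -191813.08
Σ | 21332.81 |  |  | 1373996.22 | 1932472.43
X̄ = 1373996.22 / 21332.81 = 64.41 cm
Ȳ = 1932472.43 / 21332.81 = 90.59 cm

X̄ = 64.41 cm, Ȳ = 90.59 cm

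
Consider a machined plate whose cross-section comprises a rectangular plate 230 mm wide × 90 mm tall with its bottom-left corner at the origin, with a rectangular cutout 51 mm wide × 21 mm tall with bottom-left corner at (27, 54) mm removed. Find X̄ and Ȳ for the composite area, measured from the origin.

X̄ = 118.41 mm, Ȳ = 43.94 mm

Part | A | x̄ᵢ | ȳᵢ | A·x̄ᵢ | A·ȳᵢ
plate | 20700.00 | 115.00 | 45.00 | 2380500.00 | 931500.00
hole | -1071.00 | 52.50 | 64.50 | -56227.50 | -69079.50
Σ | 19629.00 |  |  | 2324272.50 | 862420.50
X̄ = 2324272.50 / 19629.00 = 118.41 mm
Ȳ = 862420.50 / 19629.00 = 43.94 mm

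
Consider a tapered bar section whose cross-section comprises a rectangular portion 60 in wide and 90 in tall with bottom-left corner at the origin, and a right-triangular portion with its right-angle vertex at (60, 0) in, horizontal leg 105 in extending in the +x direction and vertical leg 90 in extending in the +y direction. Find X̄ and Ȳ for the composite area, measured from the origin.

rectangular portion: A = 60 × 90 = 5400.00, centroid at (30.00, 45.00).
triangular portion: A = ½·105·90 = 4725.00, centroid at (95.00, 30.00).
ΣA = 10125.00 in²
ΣAX̄ = (5400.00)(30.00) + (4725.00)(95.00) = 610875.00 in³
ΣAȲ = (5400.00)(45.00) + (4725.00)(30.00) = 384750.00 in³
X̄ = 610875.00 / 10125.00 = 60.33 in
Ȳ = 384750.00 / 10125.00 = 38.00 in

X̄ = 60.33 in, Ȳ = 38.00 in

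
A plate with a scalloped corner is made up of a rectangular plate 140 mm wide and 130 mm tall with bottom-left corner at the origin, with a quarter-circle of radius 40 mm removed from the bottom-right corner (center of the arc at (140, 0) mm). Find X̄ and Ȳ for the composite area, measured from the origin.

plate: A = 140 × 130 = 18200.00, centroid at (70.00, 65.00).
removed quarter-circle: A = −¼π·40² = -1256.64, centroid at (123.02, 16.98).
ΣA = 16943.36 mm²
ΣAX̄ = (18200.00)(70.00) + (-1256.64)(123.02) = 1119404.14 mm³
ΣAȲ = (18200.00)(65.00) + (-1256.64)(16.98) = 1161666.67 mm³
X̄ = 1119404.14 / 16943.36 = 66.07 mm
Ȳ = 1161666.67 / 16943.36 = 68.56 mm

X̄ = 66.07 mm, Ȳ = 68.56 mm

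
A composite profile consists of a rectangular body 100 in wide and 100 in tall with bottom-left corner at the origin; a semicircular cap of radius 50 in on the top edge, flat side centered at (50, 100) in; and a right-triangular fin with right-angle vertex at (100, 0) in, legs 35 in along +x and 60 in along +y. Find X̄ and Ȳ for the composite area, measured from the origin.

rectangular body: A = 100 × 100 = 10000.00, centroid at (50.00, 50.00).
semicircular top: A = ½π·50² = 3926.99, centroid at (50.00, 121.22).
triangular fin: A = ½·35·60 = 1050.00, centroid at (111.67, 20.00).
ΣA = 14976.99 in², ΣAX̄ = 813599.54 in³, ΣAȲ = 997032.42 in³.
X̄ = 813599.54/14976.99 = 54.32 in; Ȳ = 997032.42/14976.99 = 66.57 in.

X̄ = 54.32 in, Ȳ = 66.57 in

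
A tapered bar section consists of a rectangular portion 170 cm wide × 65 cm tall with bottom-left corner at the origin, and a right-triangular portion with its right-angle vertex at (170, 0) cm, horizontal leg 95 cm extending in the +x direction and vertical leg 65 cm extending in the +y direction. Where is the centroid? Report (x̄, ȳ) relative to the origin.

rectangular portion: A = 170 × 65 = 11050.00, centroid at (85.00, 32.50).
triangular portion: A = ½·95·65 = 3087.50, centroid at (201.67, 21.67).
ΣA = 14137.50 cm²
ΣAx̄ = (11050.00)(85.00) + (3087.50)(201.67) = 1561895.83 cm³
ΣAȳ = (11050.00)(32.50) + (3087.50)(21.67) = 426020.83 cm³
x̄ = 1561895.83 / 14137.50 = 110.48 cm
ȳ = 426020.83 / 14137.50 = 30.13 cm

x̄ = 110.48 cm, ȳ = 30.13 cm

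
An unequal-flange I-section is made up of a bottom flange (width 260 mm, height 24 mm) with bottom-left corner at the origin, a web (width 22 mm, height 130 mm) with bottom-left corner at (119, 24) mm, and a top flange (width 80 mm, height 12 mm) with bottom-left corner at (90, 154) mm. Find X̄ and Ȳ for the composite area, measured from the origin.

X̄ = 130.00 mm, Ȳ = 48.01 mm

Part | A | x̄ᵢ | ȳᵢ | A·x̄ᵢ | A·ȳᵢ
bottom flange | 6240.00 | 130.00 | 12.00 | 811200.00 | 74880.00
web | 2860.00 | 130.00 | 89.00 | 371800.00 | 254540.00
top flange | 960.00 | 130.00 | 160.00 | 124800.00 | 153600.00
Σ | 10060.00 |  |  | 1307800.00 | 483020.00
X̄ = 1307800.00 / 10060.00 = 130.00 mm
Ȳ = 483020.00 / 10060.00 = 48.01 mm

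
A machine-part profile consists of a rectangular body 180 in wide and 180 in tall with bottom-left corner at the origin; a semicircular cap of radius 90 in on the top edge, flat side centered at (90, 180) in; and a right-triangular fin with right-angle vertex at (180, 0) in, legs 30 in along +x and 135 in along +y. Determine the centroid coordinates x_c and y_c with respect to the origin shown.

rectangular body: A = 180 × 180 = 32400.00, centroid at (90.00, 90.00).
semicircular top: A = ½π·90² = 12723.45, centroid at (90.00, 218.20).
triangular fin: A = ½·30·135 = 2025.00, centroid at (190.00, 45.00).
ΣA = 47148.45 in²
ΣAx_c = (32400.00)(90.00) + (12723.45)(90.00) + (2025.00)(190.00) = 4445860.52 in³
ΣAy_c = (32400.00)(90.00) + (12723.45)(218.20) + (2025.00)(45.00) = 5783346.04 in³
x_c = 4445860.52 / 47148.45 = 94.29 in
y_c = 5783346.04 / 47148.45 = 122.66 in

x_c = 94.29 in, y_c = 122.66 in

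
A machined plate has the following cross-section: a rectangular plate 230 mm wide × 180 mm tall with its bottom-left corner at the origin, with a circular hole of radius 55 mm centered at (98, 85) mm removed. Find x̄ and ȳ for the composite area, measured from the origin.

x̄ = 120.06 mm, ȳ = 91.49 mm

plate: A = 230 × 180 = 41400.00, centroid at (115.00, 90.00).
hole: A = −π·55² = -9503.32, centroid at (98.00, 85.00).
ΣA = 31896.68 mm², ΣAx̄ = 3829674.86 mm³, ΣAȳ = 2918217.99 mm³.
x̄ = 3829674.86/31896.68 = 120.06 mm; ȳ = 2918217.99/31896.68 = 91.49 mm.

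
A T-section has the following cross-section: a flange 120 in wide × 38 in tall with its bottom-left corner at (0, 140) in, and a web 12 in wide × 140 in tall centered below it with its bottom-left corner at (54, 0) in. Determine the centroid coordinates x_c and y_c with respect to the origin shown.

web: A = 12 × 140 = 1680.00, centroid at (60.00, 70.00).
flange: A = 120 × 38 = 4560.00, centroid at (60.00, 159.00).
ΣA = 6240.00 in², ΣAx_c = 374400.00 in³, ΣAy_c = 842640.00 in³.
x_c = 374400.00/6240.00 = 60.00 in; y_c = 842640.00/6240.00 = 135.04 in.

x_c = 60.00 in, y_c = 135.04 in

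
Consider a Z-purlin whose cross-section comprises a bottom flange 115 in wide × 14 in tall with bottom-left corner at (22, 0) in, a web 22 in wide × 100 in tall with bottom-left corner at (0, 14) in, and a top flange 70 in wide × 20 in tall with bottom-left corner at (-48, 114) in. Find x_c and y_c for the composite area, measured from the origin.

x_c = 25.72 in, y_c = 62.51 in

Part | A | x̄ᵢ | ȳᵢ | A·x̄ᵢ | A·ȳᵢ
bottom flange | 1610.00 | 79.50 | 7.00 | 127995.00 | 11270.00
web | 2200.00 | 11.00 | 64.00 | 24200.00 | 140800.00
top flange | 1400.00 | -13.00 | 124.00 | -18200.00 | 173600.00
Σ | 5210.00 |  |  | 133995.00 | 325670.00
x_c = 133995.00 / 5210.00 = 25.72 in
y_c = 325670.00 / 5210.00 = 62.51 in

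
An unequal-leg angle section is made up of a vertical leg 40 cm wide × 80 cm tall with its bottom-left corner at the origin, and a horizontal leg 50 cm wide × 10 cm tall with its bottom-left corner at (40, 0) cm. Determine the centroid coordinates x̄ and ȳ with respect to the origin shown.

Part | A | x̄ᵢ | ȳᵢ | A·x̄ᵢ | A·ȳᵢ
vertical leg | 3200.00 | 20.00 | 40.00 | 64000.00 | 128000.00
horizontal leg | 500.00 | 65.00 | 5.00 | 32500.00 | 2500.00
Σ | 3700.00 |  |  | 96500.00 | 130500.00
x̄ = 96500.00 / 3700.00 = 26.08 cm
ȳ = 130500.00 / 3700.00 = 35.27 cm

x̄ = 26.08 cm, ȳ = 35.27 cm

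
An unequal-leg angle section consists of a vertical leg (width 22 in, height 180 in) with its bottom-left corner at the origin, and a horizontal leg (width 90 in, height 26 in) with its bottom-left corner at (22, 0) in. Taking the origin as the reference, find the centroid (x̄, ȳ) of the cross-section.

x̄ = 31.80 in, ȳ = 61.40 in

vertical leg: A = 22 × 180 = 3960.00, centroid at (11.00, 90.00).
horizontal leg: A = 90 × 26 = 2340.00, centroid at (67.00, 13.00).
ΣA = 6300.00 in², ΣAx̄ = 200340.00 in³, ΣAȳ = 386820.00 in³.
x̄ = 200340.00/6300.00 = 31.80 in; ȳ = 386820.00/6300.00 = 61.40 in.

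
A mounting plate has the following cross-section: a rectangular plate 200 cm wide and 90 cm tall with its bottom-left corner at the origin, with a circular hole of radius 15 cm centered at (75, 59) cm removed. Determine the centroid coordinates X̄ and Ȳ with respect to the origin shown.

X̄ = 101.02 cm, Ȳ = 44.43 cm

plate: A = 200 × 90 = 18000.00, centroid at (100.00, 45.00).
hole: A = −π·15² = -706.86, centroid at (75.00, 59.00).
ΣA = 17293.14 cm², ΣAX̄ = 1746985.62 cm³, ΣAȲ = 768295.36 cm³.
X̄ = 1746985.62/17293.14 = 101.02 cm; Ȳ = 768295.36/17293.14 = 44.43 cm.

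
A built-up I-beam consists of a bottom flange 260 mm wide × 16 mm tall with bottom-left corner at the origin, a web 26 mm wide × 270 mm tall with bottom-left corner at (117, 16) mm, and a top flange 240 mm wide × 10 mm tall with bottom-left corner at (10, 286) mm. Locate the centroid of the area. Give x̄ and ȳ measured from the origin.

x̄ = 130.00 mm, ȳ = 131.94 mm

Part | A | x̄ᵢ | ȳᵢ | A·x̄ᵢ | A·ȳᵢ
bottom flange | 4160.00 | 130.00 | 8.00 | 540800.00 | 33280.00
web | 7020.00 | 130.00 | 151.00 | 912600.00 | 1060020.00
top flange | 2400.00 | 130.00 | 291.00 | 312000.00 | 698400.00
Σ | 13580.00 |  |  | 1765400.00 | 1791700.00
x̄ = 1765400.00 / 13580.00 = 130.00 mm
ȳ = 1791700.00 / 13580.00 = 131.94 mm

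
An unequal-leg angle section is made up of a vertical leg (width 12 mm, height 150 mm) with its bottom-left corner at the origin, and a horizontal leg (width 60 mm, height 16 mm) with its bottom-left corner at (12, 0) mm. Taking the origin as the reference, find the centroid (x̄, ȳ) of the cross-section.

vertical leg: A = 12 × 150 = 1800.00, centroid at (6.00, 75.00).
horizontal leg: A = 60 × 16 = 960.00, centroid at (42.00, 8.00).
ΣA = 2760.00 mm²
ΣAx̄ = (1800.00)(6.00) + (960.00)(42.00) = 51120.00 mm³
ΣAȳ = (1800.00)(75.00) + (960.00)(8.00) = 142680.00 mm³
x̄ = 51120.00 / 2760.00 = 18.52 mm
ȳ = 142680.00 / 2760.00 = 51.70 mm

x̄ = 18.52 mm, ȳ = 51.70 mm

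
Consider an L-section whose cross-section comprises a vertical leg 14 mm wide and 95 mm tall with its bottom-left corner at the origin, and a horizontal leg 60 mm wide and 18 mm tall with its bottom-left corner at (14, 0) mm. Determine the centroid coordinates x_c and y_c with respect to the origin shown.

x_c = 23.58 mm, y_c = 30.25 mm

vertical leg: A = 14 × 95 = 1330.00, centroid at (7.00, 47.50).
horizontal leg: A = 60 × 18 = 1080.00, centroid at (44.00, 9.00).
ΣA = 2410.00 mm²
ΣAx_c = (1330.00)(7.00) + (1080.00)(44.00) = 56830.00 mm³
ΣAy_c = (1330.00)(47.50) + (1080.00)(9.00) = 72895.00 mm³
x_c = 56830.00 / 2410.00 = 23.58 mm
y_c = 72895.00 / 2410.00 = 30.25 mm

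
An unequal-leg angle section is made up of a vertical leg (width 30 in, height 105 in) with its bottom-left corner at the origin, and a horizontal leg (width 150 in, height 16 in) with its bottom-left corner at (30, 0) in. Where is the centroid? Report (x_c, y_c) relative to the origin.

x_c = 53.92 in, y_c = 33.26 in

vertical leg: A = 30 × 105 = 3150.00, centroid at (15.00, 52.50).
horizontal leg: A = 150 × 16 = 2400.00, centroid at (105.00, 8.00).
ΣA = 5550.00 in²
ΣAx_c = (3150.00)(15.00) + (2400.00)(105.00) = 299250.00 in³
ΣAy_c = (3150.00)(52.50) + (2400.00)(8.00) = 184575.00 in³
x_c = 299250.00 / 5550.00 = 53.92 in
y_c = 184575.00 / 5550.00 = 33.26 in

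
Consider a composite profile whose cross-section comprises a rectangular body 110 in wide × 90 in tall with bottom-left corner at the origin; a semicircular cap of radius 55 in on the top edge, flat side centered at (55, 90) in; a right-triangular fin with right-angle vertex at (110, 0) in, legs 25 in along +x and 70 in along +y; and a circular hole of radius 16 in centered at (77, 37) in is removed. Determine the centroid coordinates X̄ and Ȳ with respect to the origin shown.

Part | A | x̄ᵢ | ȳᵢ | A·x̄ᵢ | A·ȳᵢ
rectangular body | 9900.00 | 55.00 | 45.00 | 544500.00 | 445500.00
semicircular top | 4751.66 | 55.00 | 113.34 | 261341.24 | 538565.97
triangular fin | 875.00 | 118.33 | 23.33 | 103541.67 | 20416.67
hole | -804.25 | 77.00 | 37.00 | -61927.07 | -29757.17
Σ | 14722.41 |  |  | 847455.83 | 974725.47
X̄ = 847455.83 / 14722.41 = 57.56 in
Ȳ = 974725.47 / 14722.41 = 66.21 in

X̄ = 57.56 in, Ȳ = 66.21 in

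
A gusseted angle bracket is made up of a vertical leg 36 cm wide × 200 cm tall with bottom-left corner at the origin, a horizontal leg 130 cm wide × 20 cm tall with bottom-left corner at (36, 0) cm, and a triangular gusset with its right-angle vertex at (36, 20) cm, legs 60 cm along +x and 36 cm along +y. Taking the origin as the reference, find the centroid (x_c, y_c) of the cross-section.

vertical leg: A = 36 × 200 = 7200.00, centroid at (18.00, 100.00).
horizontal leg: A = 130 × 20 = 2600.00, centroid at (101.00, 10.00).
gusset: A = ½·60·36 = 1080.00, centroid at (56.00, 32.00).
ΣA = 10880.00 cm²
ΣAx_c = (7200.00)(18.00) + (2600.00)(101.00) + (1080.00)(56.00) = 452680.00 cm³
ΣAy_c = (7200.00)(100.00) + (2600.00)(10.00) + (1080.00)(32.00) = 780560.00 cm³
x_c = 452680.00 / 10880.00 = 41.61 cm
y_c = 780560.00 / 10880.00 = 71.74 cm

x_c = 41.61 cm, y_c = 71.74 cm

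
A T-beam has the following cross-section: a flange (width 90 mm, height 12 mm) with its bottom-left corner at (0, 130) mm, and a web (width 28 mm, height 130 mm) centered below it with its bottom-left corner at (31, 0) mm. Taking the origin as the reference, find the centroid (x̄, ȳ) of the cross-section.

x̄ = 45.00 mm, ȳ = 81.25 mm

web: A = 28 × 130 = 3640.00, centroid at (45.00, 65.00).
flange: A = 90 × 12 = 1080.00, centroid at (45.00, 136.00).
ΣA = 4720.00 mm²
ΣAx̄ = (3640.00)(45.00) + (1080.00)(45.00) = 212400.00 mm³
ΣAȳ = (3640.00)(65.00) + (1080.00)(136.00) = 383480.00 mm³
x̄ = 212400.00 / 4720.00 = 45.00 mm
ȳ = 383480.00 / 4720.00 = 81.25 mm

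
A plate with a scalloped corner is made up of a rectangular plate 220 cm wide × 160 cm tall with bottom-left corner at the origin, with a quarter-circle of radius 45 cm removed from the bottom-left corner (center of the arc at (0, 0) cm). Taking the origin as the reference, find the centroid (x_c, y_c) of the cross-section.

Part | A | x̄ᵢ | ȳᵢ | A·x̄ᵢ | A·ȳᵢ
plate | 35200.00 | 110.00 | 80.00 | 3872000.00 | 2816000.00
removed quarter-circle | -1590.43 | 19.10 | 19.10 | -30375.00 | -30375.00
Σ | 33609.57 |  |  | 3841625.00 | 2785625.00
x_c = 3841625.00 / 33609.57 = 114.30 cm
y_c = 2785625.00 / 33609.57 = 82.88 cm

x_c = 114.30 cm, y_c = 82.88 cm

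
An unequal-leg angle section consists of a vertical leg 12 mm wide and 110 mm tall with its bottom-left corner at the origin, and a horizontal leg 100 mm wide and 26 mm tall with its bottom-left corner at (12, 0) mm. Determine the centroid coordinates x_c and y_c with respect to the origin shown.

Part | A | x̄ᵢ | ȳᵢ | A·x̄ᵢ | A·ȳᵢ
vertical leg | 1320.00 | 6.00 | 55.00 | 7920.00 | 72600.00
horizontal leg | 2600.00 | 62.00 | 13.00 | 161200.00 | 33800.00
Σ | 3920.00 |  |  | 169120.00 | 106400.00
x_c = 169120.00 / 3920.00 = 43.14 mm
y_c = 106400.00 / 3920.00 = 27.14 mm

x_c = 43.14 mm, y_c = 27.14 mm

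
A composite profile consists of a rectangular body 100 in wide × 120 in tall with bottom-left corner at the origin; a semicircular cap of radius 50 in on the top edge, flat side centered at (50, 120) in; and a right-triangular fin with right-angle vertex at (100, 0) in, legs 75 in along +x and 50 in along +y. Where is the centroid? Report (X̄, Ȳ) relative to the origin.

X̄ = 57.90 in, Ȳ = 73.35 in

rectangular body: A = 100 × 120 = 12000.00, centroid at (50.00, 60.00).
semicircular top: A = ½π·50² = 3926.99, centroid at (50.00, 141.22).
triangular fin: A = ½·75·50 = 1875.00, centroid at (125.00, 16.67).
ΣA = 17801.99 in²
ΣAX̄ = (12000.00)(50.00) + (3926.99)(50.00) + (1875.00)(125.00) = 1030724.54 in³
ΣAȲ = (12000.00)(60.00) + (3926.99)(141.22) + (1875.00)(16.67) = 1305822.23 in³
X̄ = 1030724.54 / 17801.99 = 57.90 in
Ȳ = 1305822.23 / 17801.99 = 73.35 in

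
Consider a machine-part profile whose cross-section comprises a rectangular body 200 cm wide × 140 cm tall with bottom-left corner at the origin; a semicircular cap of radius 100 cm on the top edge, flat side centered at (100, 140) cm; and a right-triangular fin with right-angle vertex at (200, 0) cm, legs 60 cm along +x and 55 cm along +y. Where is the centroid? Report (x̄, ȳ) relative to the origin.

x̄ = 104.37 cm, ȳ = 107.06 cm

rectangular body: A = 200 × 140 = 28000.00, centroid at (100.00, 70.00).
semicircular top: A = ½π·100² = 15707.96, centroid at (100.00, 182.44).
triangular fin: A = ½·60·55 = 1650.00, centroid at (220.00, 18.33).
ΣA = 45357.96 cm², ΣAx̄ = 4733796.33 cm³, ΣAȳ = 4856031.52 cm³.
x̄ = 4733796.33/45357.96 = 104.37 cm; ȳ = 4856031.52/45357.96 = 107.06 cm.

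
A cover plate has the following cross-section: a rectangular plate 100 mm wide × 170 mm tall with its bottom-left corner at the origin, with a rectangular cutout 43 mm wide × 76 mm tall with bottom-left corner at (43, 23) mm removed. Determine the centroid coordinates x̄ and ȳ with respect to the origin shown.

x̄ = 46.55 mm, ȳ = 90.71 mm

plate: A = 100 × 170 = 17000.00, centroid at (50.00, 85.00).
hole: A = −(43 × 76) = -3268.00, centroid at (64.50, 61.00).
ΣA = 13732.00 mm²
ΣAx̄ = (17000.00)(50.00) + (-3268.00)(64.50) = 639214.00 mm³
ΣAȳ = (17000.00)(85.00) + (-3268.00)(61.00) = 1245652.00 mm³
x̄ = 639214.00 / 13732.00 = 46.55 mm
ȳ = 1245652.00 / 13732.00 = 90.71 mm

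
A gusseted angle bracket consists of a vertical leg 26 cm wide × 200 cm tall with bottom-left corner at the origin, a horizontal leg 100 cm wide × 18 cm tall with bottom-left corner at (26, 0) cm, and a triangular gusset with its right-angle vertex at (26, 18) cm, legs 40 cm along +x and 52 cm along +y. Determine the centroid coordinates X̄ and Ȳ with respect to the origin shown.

X̄ = 30.51 cm, Ȳ = 71.26 cm

Part | A | x̄ᵢ | ȳᵢ | A·x̄ᵢ | A·ȳᵢ
vertical leg | 5200.00 | 13.00 | 100.00 | 67600.00 | 520000.00
horizontal leg | 1800.00 | 76.00 | 9.00 | 136800.00 | 16200.00
gusset | 1040.00 | 39.33 | 35.33 | 40906.67 | 36746.67
Σ | 8040.00 |  |  | 245306.67 | 572946.67
X̄ = 245306.67 / 8040.00 = 30.51 cm
Ȳ = 572946.67 / 8040.00 = 71.26 cm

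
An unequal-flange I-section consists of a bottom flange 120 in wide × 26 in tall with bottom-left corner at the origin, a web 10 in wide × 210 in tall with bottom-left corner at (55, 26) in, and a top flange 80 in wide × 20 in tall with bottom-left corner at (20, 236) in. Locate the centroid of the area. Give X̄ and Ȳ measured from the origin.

bottom flange: A = 120 × 26 = 3120.00, centroid at (60.00, 13.00).
web: A = 10 × 210 = 2100.00, centroid at (60.00, 131.00).
top flange: A = 80 × 20 = 1600.00, centroid at (60.00, 246.00).
ΣA = 6820.00 in²
ΣAX̄ = (3120.00)(60.00) + (2100.00)(60.00) + (1600.00)(60.00) = 409200.00 in³
ΣAȲ = (3120.00)(13.00) + (2100.00)(131.00) + (1600.00)(246.00) = 709260.00 in³
X̄ = 409200.00 / 6820.00 = 60.00 in
Ȳ = 709260.00 / 6820.00 = 104.00 in

X̄ = 60.00 in, Ȳ = 104.00 in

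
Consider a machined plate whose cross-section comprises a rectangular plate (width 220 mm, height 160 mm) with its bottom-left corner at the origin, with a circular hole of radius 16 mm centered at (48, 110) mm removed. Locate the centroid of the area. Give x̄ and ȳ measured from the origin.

plate: A = 220 × 160 = 35200.00, centroid at (110.00, 80.00).
hole: A = −π·16² = -804.25, centroid at (48.00, 110.00).
ΣA = 34395.75 mm², ΣAx̄ = 3833396.11 mm³, ΣAȳ = 2727532.75 mm³.
x̄ = 3833396.11/34395.75 = 111.45 mm; ȳ = 2727532.75/34395.75 = 79.30 mm.

x̄ = 111.45 mm, ȳ = 79.30 mm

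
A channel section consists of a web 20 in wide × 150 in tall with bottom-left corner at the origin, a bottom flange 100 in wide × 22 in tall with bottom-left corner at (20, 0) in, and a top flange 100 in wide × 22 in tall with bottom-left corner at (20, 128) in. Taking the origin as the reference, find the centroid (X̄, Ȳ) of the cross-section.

Part | A | x̄ᵢ | ȳᵢ | A·x̄ᵢ | A·ȳᵢ
web | 3000.00 | 10.00 | 75.00 | 30000.00 | 225000.00
bottom flange | 2200.00 | 70.00 | 11.00 | 154000.00 | 24200.00
top flange | 2200.00 | 70.00 | 139.00 | 154000.00 | 305800.00
Σ | 7400.00 |  |  | 338000.00 | 555000.00
X̄ = 338000.00 / 7400.00 = 45.68 in
Ȳ = 555000.00 / 7400.00 = 75.00 in

X̄ = 45.68 in, Ȳ = 75.00 in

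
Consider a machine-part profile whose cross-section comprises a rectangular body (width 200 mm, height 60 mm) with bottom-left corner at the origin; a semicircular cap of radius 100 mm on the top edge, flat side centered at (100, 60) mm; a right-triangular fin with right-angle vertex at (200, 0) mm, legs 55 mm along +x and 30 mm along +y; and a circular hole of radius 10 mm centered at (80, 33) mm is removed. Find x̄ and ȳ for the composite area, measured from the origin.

Part | A | x̄ᵢ | ȳᵢ | A·x̄ᵢ | A·ȳᵢ
rectangular body | 12000.00 | 100.00 | 30.00 | 1200000.00 | 360000.00
semicircular top | 15707.96 | 100.00 | 102.44 | 1570796.33 | 1609144.46
triangular fin | 825.00 | 218.33 | 10.00 | 180125.00 | 8250.00
hole | -314.16 | 80.00 | 33.00 | -25132.74 | -10367.26
Σ | 28218.80 |  |  | 2925788.59 | 1967027.21
x̄ = 2925788.59 / 28218.80 = 103.68 mm
ȳ = 1967027.21 / 28218.80 = 69.71 mm

x̄ = 103.68 mm, ȳ = 69.71 mm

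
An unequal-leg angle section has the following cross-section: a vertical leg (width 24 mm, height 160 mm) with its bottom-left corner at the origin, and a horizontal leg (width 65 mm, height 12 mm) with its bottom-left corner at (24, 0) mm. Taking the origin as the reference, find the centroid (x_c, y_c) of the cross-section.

vertical leg: A = 24 × 160 = 3840.00, centroid at (12.00, 80.00).
horizontal leg: A = 65 × 12 = 780.00, centroid at (56.50, 6.00).
ΣA = 4620.00 mm², ΣAx_c = 90150.00 mm³, ΣAy_c = 311880.00 mm³.
x_c = 90150.00/4620.00 = 19.51 mm; y_c = 311880.00/4620.00 = 67.51 mm.

x_c = 19.51 mm, y_c = 67.51 mm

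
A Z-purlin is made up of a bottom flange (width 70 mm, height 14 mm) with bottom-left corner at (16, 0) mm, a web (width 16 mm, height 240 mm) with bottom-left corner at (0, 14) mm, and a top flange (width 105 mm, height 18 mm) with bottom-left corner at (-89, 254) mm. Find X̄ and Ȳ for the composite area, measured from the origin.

X̄ = 1.75 mm, Ȳ = 151.79 mm

bottom flange: A = 70 × 14 = 980.00, centroid at (51.00, 7.00).
web: A = 16 × 240 = 3840.00, centroid at (8.00, 134.00).
top flange: A = 105 × 18 = 1890.00, centroid at (-36.50, 263.00).
ΣA = 6710.00 mm²
ΣAX̄ = (980.00)(51.00) + (3840.00)(8.00) + (1890.00)(-36.50) = 11715.00 mm³
ΣAȲ = (980.00)(7.00) + (3840.00)(134.00) + (1890.00)(263.00) = 1018490.00 mm³
X̄ = 11715.00 / 6710.00 = 1.75 mm
Ȳ = 1018490.00 / 6710.00 = 151.79 mm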